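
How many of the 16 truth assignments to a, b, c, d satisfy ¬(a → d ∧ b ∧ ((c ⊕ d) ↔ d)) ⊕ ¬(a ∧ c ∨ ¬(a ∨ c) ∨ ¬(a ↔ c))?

a  b  c  d  |  (d ∧ b)  (c ⊕ d)  ((c ⊕ d) ↔ d)  ((d ∧ b) ∧ ((c ⊕ d) ↔ d))  (a ∧ c)  (a ∨ c)  ¬(a ∨ c)  (a ↔ c)  ¬(a ↔ c)  φ
1  1  1  1  |     1        0           0                    0                 1        1        0         1        0      1
1  1  1  0  |     0        1           0                    0                 1        1        0         1        0      1
1  1  0  1  |     1        1           1                    1                 0        1        0         0        1      0
1  1  0  0  |     0        0           1                    0                 0        1        0         0        1      1
1  0  1  1  |     0        0           0                    0                 1        1        0         1        0      1
1  0  1  0  |     0        1           0                    0                 1        1        0         1        0      1
1  0  0  1  |     0        1           1                    0                 0        1        0         0        1      1
1  0  0  0  |     0        0           1                    0                 0        1        0         0        1      1
0  1  1  1  |     1        0           0                    0                 0        1        0         0        1      0
0  1  1  0  |     0        1           0                    0                 0        1        0         0        1      0
0  1  0  1  |     1        1           1                    1                 0        0        1         1        0      0
0  1  0  0  |     0        0           1                    0                 0        0        1         1        0      0
0  0  1  1  |     0        0           0                    0                 0        1        0         0        1      0
0  0  1  0  |     0        1           0                    0                 0        1        0         0        1      0
0  0  0  1  |     0        1           1                    0                 0        0        1         1        0      0
0  0  0  0  |     0        0           1                    0                 0        0        1         1        0      0
The formula is true on 7 of the 16 rows.

7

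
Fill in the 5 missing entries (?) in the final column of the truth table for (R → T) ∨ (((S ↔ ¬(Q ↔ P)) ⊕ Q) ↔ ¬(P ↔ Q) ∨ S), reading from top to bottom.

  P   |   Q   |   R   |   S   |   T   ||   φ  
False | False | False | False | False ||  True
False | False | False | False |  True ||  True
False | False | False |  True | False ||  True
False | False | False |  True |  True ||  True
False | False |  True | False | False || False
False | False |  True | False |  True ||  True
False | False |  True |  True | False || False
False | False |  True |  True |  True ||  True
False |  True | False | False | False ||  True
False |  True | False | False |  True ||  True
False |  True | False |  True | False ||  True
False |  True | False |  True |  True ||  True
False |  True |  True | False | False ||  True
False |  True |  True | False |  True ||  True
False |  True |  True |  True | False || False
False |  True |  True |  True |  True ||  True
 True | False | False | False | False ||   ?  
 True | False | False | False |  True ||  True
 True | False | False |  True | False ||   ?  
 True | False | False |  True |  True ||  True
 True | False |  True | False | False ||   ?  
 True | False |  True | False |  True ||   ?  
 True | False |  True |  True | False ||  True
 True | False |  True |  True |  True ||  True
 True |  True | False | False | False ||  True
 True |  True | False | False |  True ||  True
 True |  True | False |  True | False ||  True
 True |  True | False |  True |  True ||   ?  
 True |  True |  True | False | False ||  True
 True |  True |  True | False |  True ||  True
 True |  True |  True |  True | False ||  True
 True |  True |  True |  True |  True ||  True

Row P=True, Q=False, R=False, S=False, T=False: (R → T) = True, (((S ↔ ¬(Q ↔ P)) ⊕ Q) ↔ ¬(P ↔ Q) ∨ S) = False, so the formula = True.
Row P=True, Q=False, R=False, S=True, T=False: (R → T) = True, (((S ↔ ¬(Q ↔ P)) ⊕ Q) ↔ ¬(P ↔ Q) ∨ S) = True, so the formula = True.
Row P=True, Q=False, R=True, S=False, T=False: (R → T) = False, (((S ↔ ¬(Q ↔ P)) ⊕ Q) ↔ ¬(P ↔ Q) ∨ S) = False, so the formula = False.
Row P=True, Q=False, R=True, S=False, T=True: (R → T) = True, (((S ↔ ¬(Q ↔ P)) ⊕ Q) ↔ ¬(P ↔ Q) ∨ S) = False, so the formula = True.
Row P=True, Q=True, R=False, S=True, T=True: (R → T) = True, (((S ↔ ¬(Q ↔ P)) ⊕ Q) ↔ ¬(P ↔ Q) ∨ S) = True, so the formula = True.

True, True, False, True, True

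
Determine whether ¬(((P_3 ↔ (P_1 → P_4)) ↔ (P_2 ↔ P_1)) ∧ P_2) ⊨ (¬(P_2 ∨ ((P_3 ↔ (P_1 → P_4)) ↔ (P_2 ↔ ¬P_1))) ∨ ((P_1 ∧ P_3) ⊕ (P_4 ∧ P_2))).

no

 P_1  |  P_2  |  P_3  |  P_4  ||   φ   |   ψ  
False | False | False | False ||  True | False
False | False | False |  True ||  True | False
False | False |  True | False ||  True |  True
False | False |  True |  True ||  True |  True
False |  True | False | False || False | False
False |  True | False |  True || False |  True
False |  True |  True | False ||  True | False
False |  True |  True |  True ||  True |  True
 True | False | False | False ||  True | False
 True | False | False |  True ||  True |  True
 True | False |  True | False ||  True |  True
 True | False |  True |  True ||  True |  True
 True |  True | False | False || False | False
 True |  True | False |  True ||  True |  True
 True |  True |  True | False ||  True |  True
 True |  True |  True |  True || False | False
At P_1=False, P_2=False, P_3=False, P_4=False we have φ true but ψ false, so φ does not entail ψ.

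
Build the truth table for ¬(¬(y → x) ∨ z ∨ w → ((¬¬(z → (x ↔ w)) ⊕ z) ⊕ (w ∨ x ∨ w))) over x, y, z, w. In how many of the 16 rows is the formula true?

x | y | z | w || (y → x) | ¬(y → x) | (z ∨ w) | (¬(y → x) ∨ (z ∨ w)) | (x ↔ w) | (z → (x ↔ w)) | ¬(z → (x ↔ w)) | ¬¬(z → (x ↔ w)) | (¬¬(z → (x ↔ w)) ⊕ z) | (w ∨ x ∨ w) | φ
T | T | T | T ||    T    |    F     |    T    |          T           |    T    |       T       |       F        |        T        |           F           |      T      | F
T | T | T | F ||    T    |    F     |    T    |          T           |    F    |       F       |       T        |        F        |           T           |      T      | T
T | T | F | T ||    T    |    F     |    T    |          T           |    T    |       T       |       F        |        T        |           T           |      T      | T
T | T | F | F ||    T    |    F     |    F    |          F           |    F    |       T       |       F        |        T        |           T           |      T      | F
T | F | T | T ||    T    |    F     |    T    |          T           |    T    |       T       |       F        |        T        |           F           |      T      | F
T | F | T | F ||    T    |    F     |    T    |          T           |    F    |       F       |       T        |        F        |           T           |      T      | T
T | F | F | T ||    T    |    F     |    T    |          T           |    T    |       T       |       F        |        T        |           T           |      T      | T
T | F | F | F ||    T    |    F     |    F    |          F           |    F    |       T       |       F        |        T        |           T           |      T      | F
F | T | T | T ||    F    |    T     |    T    |          T           |    F    |       F       |       T        |        F        |           T           |      T      | T
F | T | T | F ||    F    |    T     |    T    |          T           |    T    |       T       |       F        |        T        |           F           |      F      | T
F | T | F | T ||    F    |    T     |    T    |          T           |    F    |       T       |       F        |        T        |           T           |      T      | T
F | T | F | F ||    F    |    T     |    F    |          T           |    T    |       T       |       F        |        T        |           T           |      F      | F
F | F | T | T ||    T    |    F     |    T    |          T           |    F    |       F       |       T        |        F        |           T           |      T      | T
F | F | T | F ||    T    |    F     |    T    |          T           |    T    |       T       |       F        |        T        |           F           |      F      | T
F | F | F | T ||    T    |    F     |    T    |          T           |    F    |       T       |       F        |        T        |           T           |      T      | T
F | F | F | F ||    T    |    F     |    F    |          F           |    T    |       T       |       F        |        T        |           T           |      F      | F
The formula is true on 10 of the 16 rows.

10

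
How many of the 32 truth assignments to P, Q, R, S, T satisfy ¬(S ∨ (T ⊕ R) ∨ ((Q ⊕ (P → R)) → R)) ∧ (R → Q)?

  P      Q      R      S      T    |    φ  
 True   True   True   True   True  |  False
 True   True   True   True  False  |  False
 True   True   True  False   True  |  False
 True   True   True  False  False  |  False
 True   True  False   True   True  |  False
 True   True  False   True  False  |  False
 True   True  False  False   True  |  False
 True   True  False  False  False  |   True
 True  False   True   True   True  |  False
 True  False   True   True  False  |  False
 True  False   True  False   True  |  False
 True  False   True  False  False  |  False
 True  False  False   True   True  |  False
 True  False  False   True  False  |  False
 True  False  False  False   True  |  False
 True  False  False  False  False  |  False
False   True   True   True   True  |  False
False   True   True   True  False  |  False
False   True   True  False   True  |  False
False   True   True  False  False  |  False
False   True  False   True   True  |  False
False   True  False   True  False  |  False
False   True  False  False   True  |  False
False   True  False  False  False  |  False
False  False   True   True   True  |  False
False  False   True   True  False  |  False
False  False   True  False   True  |  False
False  False   True  False  False  |  False
False  False  False   True   True  |  False
False  False  False   True  False  |  False
False  False  False  False   True  |  False
False  False  False  False  False  |   True
The formula is true on 2 of the 32 rows.

2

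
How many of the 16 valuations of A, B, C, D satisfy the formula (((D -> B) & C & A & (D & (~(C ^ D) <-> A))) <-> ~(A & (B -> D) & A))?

5

A | B | C | D | (D -> B) | (C ^ D) | ~(C ^ D) | (~(C ^ D) <-> A) | (D & (~(C ^ D) <-> A)) | (B -> D) | (A & (B -> D) & A) | ~(A & (B -> D) & A) | φ
- | - | - | - | -------- | ------- | -------- | ---------------- | ---------------------- | -------- | ------------------ | ------------------- | -
1 | 1 | 1 | 1 |    1     |    0    |    1     |        1         |           1            |    1     |         1          |          0          | 0
1 | 1 | 1 | 0 |    1     |    1    |    0     |        0         |           0            |    0     |         0          |          1          | 0
1 | 1 | 0 | 1 |    1     |    1    |    0     |        0         |           0            |    1     |         1          |          0          | 1
1 | 1 | 0 | 0 |    1     |    0    |    1     |        1         |           0            |    0     |         0          |          1          | 0
1 | 0 | 1 | 1 |    0     |    0    |    1     |        1         |           1            |    1     |         1          |          0          | 1
1 | 0 | 1 | 0 |    1     |    1    |    0     |        0         |           0            |    1     |         1          |          0          | 1
1 | 0 | 0 | 1 |    0     |    1    |    0     |        0         |           0            |    1     |         1          |          0          | 1
1 | 0 | 0 | 0 |    1     |    0    |    1     |        1         |           0            |    1     |         1          |          0          | 1
0 | 1 | 1 | 1 |    1     |    0    |    1     |        0         |           0            |    1     |         0          |          1          | 0
0 | 1 | 1 | 0 |    1     |    1    |    0     |        1         |           0            |    0     |         0          |          1          | 0
0 | 1 | 0 | 1 |    1     |    1    |    0     |        1         |           1            |    1     |         0          |          1          | 0
0 | 1 | 0 | 0 |    1     |    0    |    1     |        0         |           0            |    0     |         0          |          1          | 0
0 | 0 | 1 | 1 |    0     |    0    |    1     |        0         |           0            |    1     |         0          |          1          | 0
0 | 0 | 1 | 0 |    1     |    1    |    0     |        1         |           0            |    1     |         0          |          1          | 0
0 | 0 | 0 | 1 |    0     |    1    |    0     |        1         |           1            |    1     |         0          |          1          | 0
0 | 0 | 0 | 0 |    1     |    0    |    1     |        0         |           0            |    1     |         0          |          1          | 0
The formula is true on 5 of the 16 rows.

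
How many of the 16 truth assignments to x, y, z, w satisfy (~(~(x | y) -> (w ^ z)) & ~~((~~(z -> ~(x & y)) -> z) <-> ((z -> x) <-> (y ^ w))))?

1

x  y  z  w  |  φ
1  1  1  1  |  0
1  1  1  0  |  0
1  1  0  1  |  0
1  1  0  0  |  0
1  0  1  1  |  0
1  0  1  0  |  0
1  0  0  1  |  0
1  0  0  0  |  0
0  1  1  1  |  0
0  1  1  0  |  0
0  1  0  1  |  0
0  1  0  0  |  0
0  0  1  1  |  0
0  0  1  0  |  0
0  0  0  1  |  0
0  0  0  0  |  1
The formula is true on 1 of the 16 rows.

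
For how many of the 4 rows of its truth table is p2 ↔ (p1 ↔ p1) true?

2

p1 | p2 || (p1 ↔ p1) | (p2 ↔ (p1 ↔ p1))
1  | 1  ||     1     |        1        
1  | 0  ||     1     |        0        
0  | 1  ||     1     |        1        
0  | 0  ||     1     |        0        
The formula is true on 2 of the 4 rows.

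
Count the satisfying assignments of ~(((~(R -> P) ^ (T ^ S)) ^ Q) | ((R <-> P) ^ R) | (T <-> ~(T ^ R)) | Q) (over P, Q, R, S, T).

P  Q  R  S  T  |  φ
1  1  1  1  1  |  0
1  1  1  1  0  |  0
1  1  1  0  1  |  0
1  1  1  0  0  |  0
1  1  0  1  1  |  0
1  1  0  1  0  |  0
1  1  0  0  1  |  0
1  1  0  0  0  |  0
1  0  1  1  1  |  0
1  0  1  1  0  |  0
1  0  1  0  1  |  0
1  0  1  0  0  |  0
1  0  0  1  1  |  1
1  0  0  1  0  |  0
1  0  0  0  1  |  0
1  0  0  0  0  |  1
0  1  1  1  1  |  0
0  1  1  1  0  |  0
0  1  1  0  1  |  0
0  1  1  0  0  |  0
0  1  0  1  1  |  0
0  1  0  1  0  |  0
0  1  0  0  1  |  0
0  1  0  0  0  |  0
0  0  1  1  1  |  0
0  0  1  1  0  |  0
0  0  1  0  1  |  0
0  0  1  0  0  |  0
0  0  0  1  1  |  0
0  0  0  1  0  |  0
0  0  0  0  1  |  0
0  0  0  0  0  |  0
The formula is true on 2 of the 32 rows.

2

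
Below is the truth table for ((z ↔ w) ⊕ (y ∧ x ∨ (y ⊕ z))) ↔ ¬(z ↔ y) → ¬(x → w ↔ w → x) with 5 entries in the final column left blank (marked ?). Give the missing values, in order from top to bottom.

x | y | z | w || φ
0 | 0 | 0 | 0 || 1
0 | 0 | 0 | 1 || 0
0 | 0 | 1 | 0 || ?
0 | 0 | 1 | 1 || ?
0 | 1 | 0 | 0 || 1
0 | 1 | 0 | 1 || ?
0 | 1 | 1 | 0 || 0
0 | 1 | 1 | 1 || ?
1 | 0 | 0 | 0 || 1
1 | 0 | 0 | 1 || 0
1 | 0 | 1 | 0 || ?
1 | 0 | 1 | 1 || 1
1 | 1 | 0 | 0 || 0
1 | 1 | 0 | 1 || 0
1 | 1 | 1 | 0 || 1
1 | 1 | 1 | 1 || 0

Row x=0, y=0, z=1, w=0: ((z ↔ w) ⊕ (y ∧ x ∨ (y ⊕ z))) = 1, (¬(z ↔ y) → ¬(x → w ↔ w → x)) = 0, so the formula = 0.
Row x=0, y=0, z=1, w=1: ((z ↔ w) ⊕ (y ∧ x ∨ (y ⊕ z))) = 0, (¬(z ↔ y) → ¬(x → w ↔ w → x)) = 1, so the formula = 0.
Row x=0, y=1, z=0, w=1: ((z ↔ w) ⊕ (y ∧ x ∨ (y ⊕ z))) = 1, (¬(z ↔ y) → ¬(x → w ↔ w → x)) = 1, so the formula = 1.
Row x=0, y=1, z=1, w=1: ((z ↔ w) ⊕ (y ∧ x ∨ (y ⊕ z))) = 1, (¬(z ↔ y) → ¬(x → w ↔ w → x)) = 1, so the formula = 1.
Row x=1, y=0, z=1, w=0: ((z ↔ w) ⊕ (y ∧ x ∨ (y ⊕ z))) = 1, (¬(z ↔ y) → ¬(x → w ↔ w → x)) = 1, so the formula = 1.

0, 0, 1, 1, 1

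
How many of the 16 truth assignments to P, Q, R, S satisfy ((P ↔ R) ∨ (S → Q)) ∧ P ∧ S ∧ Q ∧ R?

1

P | Q | R | S | φ
- | - | - | - | -
1 | 1 | 1 | 1 | 1
1 | 1 | 1 | 0 | 0
1 | 1 | 0 | 1 | 0
1 | 1 | 0 | 0 | 0
1 | 0 | 1 | 1 | 0
1 | 0 | 1 | 0 | 0
1 | 0 | 0 | 1 | 0
1 | 0 | 0 | 0 | 0
0 | 1 | 1 | 1 | 0
0 | 1 | 1 | 0 | 0
0 | 1 | 0 | 1 | 0
0 | 1 | 0 | 0 | 0
0 | 0 | 1 | 1 | 0
0 | 0 | 1 | 0 | 0
0 | 0 | 0 | 1 | 0
0 | 0 | 0 | 0 | 0
The formula is true on 1 of the 16 rows.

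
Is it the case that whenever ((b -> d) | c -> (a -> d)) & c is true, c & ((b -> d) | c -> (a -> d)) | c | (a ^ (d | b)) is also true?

yes

a | b | c | d | φ | ψ
- | - | - | - | - | -
1 | 1 | 1 | 1 | 1 | 1
1 | 1 | 1 | 0 | 0 | 1
1 | 1 | 0 | 1 | 0 | 0
1 | 1 | 0 | 0 | 0 | 0
1 | 0 | 1 | 1 | 1 | 1
1 | 0 | 1 | 0 | 0 | 1
1 | 0 | 0 | 1 | 0 | 0
1 | 0 | 0 | 0 | 0 | 1
0 | 1 | 1 | 1 | 1 | 1
0 | 1 | 1 | 0 | 1 | 1
0 | 1 | 0 | 1 | 0 | 1
0 | 1 | 0 | 0 | 0 | 1
0 | 0 | 1 | 1 | 1 | 1
0 | 0 | 1 | 0 | 1 | 1
0 | 0 | 0 | 1 | 0 | 1
0 | 0 | 0 | 0 | 0 | 0
In every row where φ is true, ψ is also true, so φ ⊨ ψ.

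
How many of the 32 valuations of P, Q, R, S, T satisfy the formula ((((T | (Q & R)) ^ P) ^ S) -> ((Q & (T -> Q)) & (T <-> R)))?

20

P  Q  R  S  T  |  φ
0  0  0  0  0  |  1
0  0  0  0  1  |  0
0  0  0  1  0  |  0
0  0  0  1  1  |  1
0  0  1  0  0  |  1
0  0  1  0  1  |  0
0  0  1  1  0  |  0
0  0  1  1  1  |  1
0  1  0  0  0  |  1
0  1  0  0  1  |  0
0  1  0  1  0  |  1
0  1  0  1  1  |  1
0  1  1  0  0  |  0
0  1  1  0  1  |  1
0  1  1  1  0  |  1
0  1  1  1  1  |  1
1  0  0  0  0  |  0
1  0  0  0  1  |  1
1  0  0  1  0  |  1
1  0  0  1  1  |  0
1  0  1  0  0  |  0
1  0  1  0  1  |  1
1  0  1  1  0  |  1
1  0  1  1  1  |  0
1  1  0  0  0  |  1
1  1  0  0  1  |  1
1  1  0  1  0  |  1
1  1  0  1  1  |  0
1  1  1  0  0  |  1
1  1  1  0  1  |  1
1  1  1  1  0  |  0
1  1  1  1  1  |  1
The formula is true on 20 of the 32 rows.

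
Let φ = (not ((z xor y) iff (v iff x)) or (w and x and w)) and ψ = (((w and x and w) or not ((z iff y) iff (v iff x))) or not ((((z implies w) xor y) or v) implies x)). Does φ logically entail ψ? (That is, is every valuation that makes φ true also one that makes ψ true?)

no

x  y  z  w  v  |  φ  ψ
F  F  F  F  F  |  T  T
F  F  F  F  T  |  F  T
F  F  F  T  F  |  T  T
F  F  F  T  T  |  F  T
F  F  T  F  F  |  F  T
F  F  T  F  T  |  T  T
F  F  T  T  F  |  F  T
F  F  T  T  T  |  T  T
F  T  F  F  F  |  F  T
F  T  F  F  T  |  T  T
F  T  F  T  F  |  F  T
F  T  F  T  T  |  T  T
F  T  T  F  F  |  T  T
F  T  T  F  T  |  F  T
F  T  T  T  F  |  T  F
F  T  T  T  T  |  F  T
T  F  F  F  F  |  F  T
T  F  F  F  T  |  T  F
T  F  F  T  F  |  T  T
T  F  F  T  T  |  T  T
T  F  T  F  F  |  T  F
T  F  T  F  T  |  F  T
T  F  T  T  F  |  T  T
T  F  T  T  T  |  T  T
T  T  F  F  F  |  T  F
T  T  F  F  T  |  F  T
T  T  F  T  F  |  T  T
T  T  F  T  T  |  T  T
T  T  T  F  F  |  F  T
T  T  T  F  T  |  T  F
T  T  T  T  F  |  T  T
T  T  T  T  T  |  T  T
At x=F, y=T, z=T, w=T, v=F we have φ true but ψ false, so φ does not entail ψ.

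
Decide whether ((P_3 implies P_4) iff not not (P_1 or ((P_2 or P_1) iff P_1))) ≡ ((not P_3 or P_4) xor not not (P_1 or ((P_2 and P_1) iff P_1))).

P_1 | P_2 | P_3 | P_4 || φ | ψ
 1  |  1  |  1  |  1  || 1 | 0
 1  |  1  |  1  |  0  || 0 | 1
 1  |  1  |  0  |  1  || 1 | 0
 1  |  1  |  0  |  0  || 1 | 0
 1  |  0  |  1  |  1  || 1 | 0
 1  |  0  |  1  |  0  || 0 | 1
 1  |  0  |  0  |  1  || 1 | 0
 1  |  0  |  0  |  0  || 1 | 0
 0  |  1  |  1  |  1  || 0 | 0
 0  |  1  |  1  |  0  || 1 | 1
 0  |  1  |  0  |  1  || 0 | 0
 0  |  1  |  0  |  0  || 0 | 0
 0  |  0  |  1  |  1  || 1 | 0
 0  |  0  |  1  |  0  || 0 | 1
 0  |  0  |  0  |  1  || 1 | 0
 0  |  0  |  0  |  0  || 1 | 0
The columns differ at P_1=1, P_2=1, P_3=1, P_4=1 (φ=1, ψ=0), so they are not equivalent.

not equivalent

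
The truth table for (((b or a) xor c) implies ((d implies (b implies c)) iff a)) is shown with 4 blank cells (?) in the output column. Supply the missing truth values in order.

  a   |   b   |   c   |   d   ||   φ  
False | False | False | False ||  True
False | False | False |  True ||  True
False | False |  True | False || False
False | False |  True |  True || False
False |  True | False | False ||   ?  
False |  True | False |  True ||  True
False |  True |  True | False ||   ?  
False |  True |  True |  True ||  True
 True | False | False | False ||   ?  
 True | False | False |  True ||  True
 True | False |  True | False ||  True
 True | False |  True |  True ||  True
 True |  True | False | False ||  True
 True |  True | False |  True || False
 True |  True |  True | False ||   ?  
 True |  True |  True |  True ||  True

False, True, True, True

Row a=False, b=True, c=False, d=False: ((b or a) xor c) = True, ((d implies (b implies c)) iff a) = False, so the formula = False.
Row a=False, b=True, c=True, d=False: ((b or a) xor c) = False, ((d implies (b implies c)) iff a) = False, so the formula = True.
Row a=True, b=False, c=False, d=False: ((b or a) xor c) = True, ((d implies (b implies c)) iff a) = True, so the formula = True.
Row a=True, b=True, c=True, d=False: ((b or a) xor c) = False, ((d implies (b implies c)) iff a) = True, so the formula = True.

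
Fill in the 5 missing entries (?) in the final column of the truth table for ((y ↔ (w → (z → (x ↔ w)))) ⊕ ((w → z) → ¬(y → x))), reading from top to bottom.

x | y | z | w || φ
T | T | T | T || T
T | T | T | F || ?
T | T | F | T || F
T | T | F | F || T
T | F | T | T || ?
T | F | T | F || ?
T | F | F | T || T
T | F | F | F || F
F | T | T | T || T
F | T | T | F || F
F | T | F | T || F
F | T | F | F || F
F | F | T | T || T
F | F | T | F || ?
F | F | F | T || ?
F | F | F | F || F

T, F, F, F, T

Row x=T, y=T, z=T, w=F: (y ↔ (w → (z → (x ↔ w)))) = T, ((w → z) → ¬(y → x)) = F, so the formula = T.
Row x=T, y=F, z=T, w=T: (y ↔ (w → (z → (x ↔ w)))) = F, ((w → z) → ¬(y → x)) = F, so the formula = F.
Row x=T, y=F, z=T, w=F: (y ↔ (w → (z → (x ↔ w)))) = F, ((w → z) → ¬(y → x)) = F, so the formula = F.
Row x=F, y=F, z=T, w=F: (y ↔ (w → (z → (x ↔ w)))) = F, ((w → z) → ¬(y → x)) = F, so the formula = F.
Row x=F, y=F, z=F, w=T: (y ↔ (w → (z → (x ↔ w)))) = F, ((w → z) → ¬(y → x)) = T, so the formula = T.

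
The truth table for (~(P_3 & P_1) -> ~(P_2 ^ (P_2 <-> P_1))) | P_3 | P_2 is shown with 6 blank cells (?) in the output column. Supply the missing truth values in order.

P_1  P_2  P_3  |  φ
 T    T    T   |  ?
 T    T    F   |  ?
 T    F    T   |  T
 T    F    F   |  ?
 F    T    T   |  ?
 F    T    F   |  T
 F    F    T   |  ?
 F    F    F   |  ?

T, T, T, T, T, F

Row P_1=T, P_2=T, P_3=T: (~(P_3 & P_1) -> ~(P_2 ^ (P_2 <-> P_1))) = T, (P_3 | P_2) = T, so the formula = T.
Row P_1=T, P_2=T, P_3=F: (~(P_3 & P_1) -> ~(P_2 ^ (P_2 <-> P_1))) = T, (P_3 | P_2) = T, so the formula = T.
Row P_1=T, P_2=F, P_3=F: (~(P_3 & P_1) -> ~(P_2 ^ (P_2 <-> P_1))) = T, (P_3 | P_2) = F, so the formula = T.
Row P_1=F, P_2=T, P_3=T: (~(P_3 & P_1) -> ~(P_2 ^ (P_2 <-> P_1))) = F, (P_3 | P_2) = T, so the formula = T.
Row P_1=F, P_2=F, P_3=T: (~(P_3 & P_1) -> ~(P_2 ^ (P_2 <-> P_1))) = F, (P_3 | P_2) = T, so the formula = T.
Row P_1=F, P_2=F, P_3=F: (~(P_3 & P_1) -> ~(P_2 ^ (P_2 <-> P_1))) = F, (P_3 | P_2) = F, so the formula = F.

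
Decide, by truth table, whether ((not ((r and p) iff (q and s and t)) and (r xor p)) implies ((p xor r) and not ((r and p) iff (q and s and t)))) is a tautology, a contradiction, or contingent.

p | q | r | s | t | φ
- | - | - | - | - | -
T | T | T | T | T | T
T | T | T | T | F | T
T | T | T | F | T | T
T | T | T | F | F | T
T | T | F | T | T | T
T | T | F | T | F | T
T | T | F | F | T | T
T | T | F | F | F | T
T | F | T | T | T | T
T | F | T | T | F | T
T | F | T | F | T | T
T | F | T | F | F | T
T | F | F | T | T | T
T | F | F | T | F | T
T | F | F | F | T | T
T | F | F | F | F | T
F | T | T | T | T | T
F | T | T | T | F | T
F | T | T | F | T | T
F | T | T | F | F | T
F | T | F | T | T | T
F | T | F | T | F | T
F | T | F | F | T | T
F | T | F | F | F | T
F | F | T | T | T | T
F | F | T | T | F | T
F | F | T | F | T | T
F | F | T | F | F | T
F | F | F | T | T | T
F | F | F | T | F | T
F | F | F | F | T | T
F | F | F | F | F | T
Every row is T, so the formula is a tautology.

tautology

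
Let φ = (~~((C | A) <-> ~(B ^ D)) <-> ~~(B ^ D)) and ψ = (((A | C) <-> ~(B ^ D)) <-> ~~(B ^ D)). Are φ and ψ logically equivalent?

equivalent

  A   |   B   |   C   |   D   |   φ   |   ψ  
----- | ----- | ----- | ----- | ----- | -----
 True |  True |  True |  True | False | False
 True |  True |  True | False | False | False
 True |  True | False |  True | False | False
 True |  True | False | False | False | False
 True | False |  True |  True | False | False
 True | False |  True | False | False | False
 True | False | False |  True | False | False
 True | False | False | False | False | False
False |  True |  True |  True | False | False
False |  True |  True | False | False | False
False |  True | False |  True |  True |  True
False |  True | False | False |  True |  True
False | False |  True |  True | False | False
False | False |  True | False | False | False
False | False | False |  True |  True |  True
False | False | False | False |  True |  True
The columns for φ and ψ agree on every row, so they are logically equivalent.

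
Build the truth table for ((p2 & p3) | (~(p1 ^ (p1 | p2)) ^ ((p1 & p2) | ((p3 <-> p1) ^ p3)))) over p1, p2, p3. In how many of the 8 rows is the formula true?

p1  p2  p3     (p2 & p3)  (p1 | p2)  (p1 ^ (p1 | p2))  ~(p1 ^ (p1 | p2))  (p1 & p2)  (p3 <-> p1)  ((p3 <-> p1) ^ p3)  φ
1   1   1          1          1             0                  1              1           1               0           1
1   1   0          0          1             0                  1              1           0               0           0
1   0   1          0          1             0                  1              0           1               0           1
1   0   0          0          1             0                  1              0           0               0           1
0   1   1          1          1             1                  0              0           0               1           1
0   1   0          0          1             1                  0              0           1               1           1
0   0   1          0          0             0                  1              0           0               1           0
0   0   0          0          0             0                  1              0           1               1           0
The formula is true on 5 of the 8 rows.

5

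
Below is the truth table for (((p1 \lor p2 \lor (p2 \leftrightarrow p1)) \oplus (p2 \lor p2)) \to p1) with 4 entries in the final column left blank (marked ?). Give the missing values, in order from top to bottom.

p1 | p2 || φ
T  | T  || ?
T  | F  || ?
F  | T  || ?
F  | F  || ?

Row p1=T, p2=T: ((p1 \lor p2 \lor (p2 \leftrightarrow p1)) \oplus (p2 \lor p2)) = F, so the formula = T.
Row p1=T, p2=F: ((p1 \lor p2 \lor (p2 \leftrightarrow p1)) \oplus (p2 \lor p2)) = T, so the formula = T.
Row p1=F, p2=T: ((p1 \lor p2 \lor (p2 \leftrightarrow p1)) \oplus (p2 \lor p2)) = F, so the formula = T.
Row p1=F, p2=F: ((p1 \lor p2 \lor (p2 \leftrightarrow p1)) \oplus (p2 \lor p2)) = T, so the formula = F.

T, T, T, F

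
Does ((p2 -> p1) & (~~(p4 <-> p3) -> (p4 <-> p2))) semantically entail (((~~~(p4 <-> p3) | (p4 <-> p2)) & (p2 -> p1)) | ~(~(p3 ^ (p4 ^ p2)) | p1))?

p1 | p2 | p3 | p4 | φ | ψ
-- | -- | -- | -- | - | -
T  | T  | T  | T  | T | T
T  | T  | T  | F  | T | T
T  | T  | F  | T  | T | T
T  | T  | F  | F  | F | F
T  | F  | T  | T  | F | F
T  | F  | T  | F  | T | T
T  | F  | F  | T  | T | T
T  | F  | F  | F  | T | T
F  | T  | T  | T  | F | T
F  | T  | T  | F  | F | F
F  | T  | F  | T  | F | F
F  | T  | F  | F  | F | T
F  | F  | T  | T  | F | F
F  | F  | T  | F  | T | T
F  | F  | F  | T  | T | T
F  | F  | F  | F  | T | T
In every row where φ is true, ψ is also true, so φ ⊨ ψ.

yes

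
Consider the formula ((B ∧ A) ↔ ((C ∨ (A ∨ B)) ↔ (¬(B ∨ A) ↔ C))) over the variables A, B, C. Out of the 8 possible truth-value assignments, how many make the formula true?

A | B | C | φ
- | - | - | -
0 | 0 | 0 | 0
0 | 0 | 1 | 0
0 | 1 | 0 | 0
0 | 1 | 1 | 1
1 | 0 | 0 | 0
1 | 0 | 1 | 1
1 | 1 | 0 | 1
1 | 1 | 1 | 0
The formula is true on 3 of the 8 rows.

3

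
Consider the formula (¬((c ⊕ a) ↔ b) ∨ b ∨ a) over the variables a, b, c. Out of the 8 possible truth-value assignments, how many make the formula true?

a | b | c | (¬((c ⊕ a) ↔ b) ∨ b ∨ a)
- | - | - | ------------------------
1 | 1 | 1 |            1            
1 | 1 | 0 |            1            
1 | 0 | 1 |            1            
1 | 0 | 0 |            1            
0 | 1 | 1 |            1            
0 | 1 | 0 |            1            
0 | 0 | 1 |            1            
0 | 0 | 0 |            0            
The formula is true on 7 of the 8 rows.

7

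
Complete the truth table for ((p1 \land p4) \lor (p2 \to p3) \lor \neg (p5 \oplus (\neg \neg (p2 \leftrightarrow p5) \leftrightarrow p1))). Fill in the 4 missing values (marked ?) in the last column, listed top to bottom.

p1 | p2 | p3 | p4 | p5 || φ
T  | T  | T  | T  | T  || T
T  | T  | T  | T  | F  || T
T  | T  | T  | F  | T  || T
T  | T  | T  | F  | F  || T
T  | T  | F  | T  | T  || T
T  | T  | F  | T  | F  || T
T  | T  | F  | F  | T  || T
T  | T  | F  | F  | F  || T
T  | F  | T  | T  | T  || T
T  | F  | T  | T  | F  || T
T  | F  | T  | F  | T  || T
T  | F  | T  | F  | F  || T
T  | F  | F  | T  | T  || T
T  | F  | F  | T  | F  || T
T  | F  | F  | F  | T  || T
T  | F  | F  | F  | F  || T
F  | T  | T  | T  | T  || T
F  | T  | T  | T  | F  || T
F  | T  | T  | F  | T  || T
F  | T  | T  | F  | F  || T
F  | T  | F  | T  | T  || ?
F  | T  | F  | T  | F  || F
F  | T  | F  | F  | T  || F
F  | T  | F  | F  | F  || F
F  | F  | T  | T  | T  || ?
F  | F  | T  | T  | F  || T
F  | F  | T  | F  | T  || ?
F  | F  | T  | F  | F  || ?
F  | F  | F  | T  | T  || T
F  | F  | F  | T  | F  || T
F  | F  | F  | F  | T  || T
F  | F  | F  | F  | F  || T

F, T, T, T

Row p1=F, p2=T, p3=F, p4=T, p5=T: (p1 \land p4) = F, (p2 \to p3) = F, \neg (p5 \oplus (\neg \neg (p2 \leftrightarrow p5) \leftrightarrow p1)) = F, so the formula = F.
Row p1=F, p2=F, p3=T, p4=T, p5=T: (p1 \land p4) = F, (p2 \to p3) = T, \neg (p5 \oplus (\neg \neg (p2 \leftrightarrow p5) \leftrightarrow p1)) = T, so the formula = T.
Row p1=F, p2=F, p3=T, p4=F, p5=T: (p1 \land p4) = F, (p2 \to p3) = T, \neg (p5 \oplus (\neg \neg (p2 \leftrightarrow p5) \leftrightarrow p1)) = T, so the formula = T.
Row p1=F, p2=F, p3=T, p4=F, p5=F: (p1 \land p4) = F, (p2 \to p3) = T, \neg (p5 \oplus (\neg \neg (p2 \leftrightarrow p5) \leftrightarrow p1)) = T, so the formula = T.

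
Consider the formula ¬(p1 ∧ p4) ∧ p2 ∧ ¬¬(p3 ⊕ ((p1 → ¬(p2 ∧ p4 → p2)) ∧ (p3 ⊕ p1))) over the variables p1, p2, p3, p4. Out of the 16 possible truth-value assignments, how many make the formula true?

p1 | p2 | p3 | p4 | (p1 ∧ p4) | ¬(p1 ∧ p4) | (¬(p1 ∧ p4) ∧ p2) | (p2 ∧ p4) | ((p2 ∧ p4) → p2) | ¬((p2 ∧ p4) → p2) | (p1 → ¬((p2 ∧ p4) → p2)) | (p3 ⊕ p1) | φ
-- | -- | -- | -- | --------- | ---------- | ----------------- | --------- | ---------------- | ----------------- | ------------------------ | --------- | -
1  | 1  | 1  | 1  |     1     |     0      |         0         |     1     |        1         |         0         |            0             |     0     | 0
1  | 1  | 1  | 0  |     0     |     1      |         1         |     0     |        1         |         0         |            0             |     0     | 1
1  | 1  | 0  | 1  |     1     |     0      |         0         |     1     |        1         |         0         |            0             |     1     | 0
1  | 1  | 0  | 0  |     0     |     1      |         1         |     0     |        1         |         0         |            0             |     1     | 0
1  | 0  | 1  | 1  |     1     |     0      |         0         |     0     |        1         |         0         |            0             |     0     | 0
1  | 0  | 1  | 0  |     0     |     1      |         0         |     0     |        1         |         0         |            0             |     0     | 0
1  | 0  | 0  | 1  |     1     |     0      |         0         |     0     |        1         |         0         |            0             |     1     | 0
1  | 0  | 0  | 0  |     0     |     1      |         0         |     0     |        1         |         0         |            0             |     1     | 0
0  | 1  | 1  | 1  |     0     |     1      |         1         |     1     |        1         |         0         |            1             |     1     | 0
0  | 1  | 1  | 0  |     0     |     1      |         1         |     0     |        1         |         0         |            1             |     1     | 0
0  | 1  | 0  | 1  |     0     |     1      |         1         |     1     |        1         |         0         |            1             |     0     | 0
0  | 1  | 0  | 0  |     0     |     1      |         1         |     0     |        1         |         0         |            1             |     0     | 0
0  | 0  | 1  | 1  |     0     |     1      |         0         |     0     |        1         |         0         |            1             |     1     | 0
0  | 0  | 1  | 0  |     0     |     1      |         0         |     0     |        1         |         0         |            1             |     1     | 0
0  | 0  | 0  | 1  |     0     |     1      |         0         |     0     |        1         |         0         |            1             |     0     | 0
0  | 0  | 0  | 0  |     0     |     1      |         0         |     0     |        1         |         0         |            1             |     0     | 0
The formula is true on 1 of the 16 rows.

1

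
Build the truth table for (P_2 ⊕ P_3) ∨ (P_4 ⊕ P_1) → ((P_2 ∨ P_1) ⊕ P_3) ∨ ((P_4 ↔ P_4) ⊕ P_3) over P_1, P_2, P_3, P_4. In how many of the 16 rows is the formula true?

P_1  P_2  P_3  P_4  |  (P_2 ⊕ P_3)  (P_4 ⊕ P_1)  ((P_2 ⊕ P_3) ∨ (P_4 ⊕ P_1))  (P_2 ∨ P_1)  ((P_2 ∨ P_1) ⊕ P_3)  (P_4 ↔ P_4)  ((P_4 ↔ P_4) ⊕ P_3)  φ
 1    1    1    1   |       0            0                    0                    1                0                1                0           1
 1    1    1    0   |       0            1                    1                    1                0                1                0           0
 1    1    0    1   |       1            0                    1                    1                1                1                1           1
 1    1    0    0   |       1            1                    1                    1                1                1                1           1
 1    0    1    1   |       1            0                    1                    1                0                1                0           0
 1    0    1    0   |       1            1                    1                    1                0                1                0           0
 1    0    0    1   |       0            0                    0                    1                1                1                1           1
 1    0    0    0   |       0            1                    1                    1                1                1                1           1
 0    1    1    1   |       0            1                    1                    1                0                1                0           0
 0    1    1    0   |       0            0                    0                    1                0                1                0           1
 0    1    0    1   |       1            1                    1                    1                1                1                1           1
 0    1    0    0   |       1            0                    1                    1                1                1                1           1
 0    0    1    1   |       1            1                    1                    0                1                1                0           1
 0    0    1    0   |       1            0                    1                    0                1                1                0           1
 0    0    0    1   |       0            1                    1                    0                0                1                1           1
 0    0    0    0   |       0            0                    0                    0                0                1                1           1
The formula is true on 12 of the 16 rows.

12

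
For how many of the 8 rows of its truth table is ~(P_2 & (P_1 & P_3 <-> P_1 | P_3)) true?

P_1  P_2  P_3     (P_1 & P_3)  (P_1 | P_3)  φ
 F    F    F           F            F       T
 F    F    T           F            T       T
 F    T    F           F            F       F
 F    T    T           F            T       T
 T    F    F           F            T       T
 T    F    T           T            T       T
 T    T    F           F            T       T
 T    T    T           T            T       F
The formula is true on 6 of the 8 rows.

6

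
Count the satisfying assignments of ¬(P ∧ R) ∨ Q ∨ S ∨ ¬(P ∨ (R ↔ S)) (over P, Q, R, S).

P | Q | R | S || (P ∧ R) | ¬(P ∧ R) | (Q ∨ S) | (R ↔ S) | (P ∨ (R ↔ S)) | ¬(P ∨ (R ↔ S)) | ((Q ∨ S) ∨ ¬(P ∨ (R ↔ S))) | φ
1 | 1 | 1 | 1 ||    1    |    0     |    1    |    1    |       1       |       0        |             1              | 1
1 | 1 | 1 | 0 ||    1    |    0     |    1    |    0    |       1       |       0        |             1              | 1
1 | 1 | 0 | 1 ||    0    |    1     |    1    |    0    |       1       |       0        |             1              | 1
1 | 1 | 0 | 0 ||    0    |    1     |    1    |    1    |       1       |       0        |             1              | 1
1 | 0 | 1 | 1 ||    1    |    0     |    1    |    1    |       1       |       0        |             1              | 1
1 | 0 | 1 | 0 ||    1    |    0     |    0    |    0    |       1       |       0        |             0              | 0
1 | 0 | 0 | 1 ||    0    |    1     |    1    |    0    |       1       |       0        |             1              | 1
1 | 0 | 0 | 0 ||    0    |    1     |    0    |    1    |       1       |       0        |             0              | 1
0 | 1 | 1 | 1 ||    0    |    1     |    1    |    1    |       1       |       0        |             1              | 1
0 | 1 | 1 | 0 ||    0    |    1     |    1    |    0    |       0       |       1        |             1              | 1
0 | 1 | 0 | 1 ||    0    |    1     |    1    |    0    |       0       |       1        |             1              | 1
0 | 1 | 0 | 0 ||    0    |    1     |    1    |    1    |       1       |       0        |             1              | 1
0 | 0 | 1 | 1 ||    0    |    1     |    1    |    1    |       1       |       0        |             1              | 1
0 | 0 | 1 | 0 ||    0    |    1     |    0    |    0    |       0       |       1        |             1              | 1
0 | 0 | 0 | 1 ||    0    |    1     |    1    |    0    |       0       |       1        |             1              | 1
0 | 0 | 0 | 0 ||    0    |    1     |    0    |    1    |       1       |       0        |             0              | 1
The formula is true on 15 of the 16 rows.

15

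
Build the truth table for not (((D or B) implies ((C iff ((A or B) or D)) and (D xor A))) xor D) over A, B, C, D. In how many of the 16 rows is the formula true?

A | B | C | D | φ
- | - | - | - | -
0 | 0 | 0 | 0 | 0
0 | 0 | 0 | 1 | 0
0 | 0 | 1 | 0 | 0
0 | 0 | 1 | 1 | 1
0 | 1 | 0 | 0 | 1
0 | 1 | 0 | 1 | 0
0 | 1 | 1 | 0 | 1
0 | 1 | 1 | 1 | 1
1 | 0 | 0 | 0 | 0
1 | 0 | 0 | 1 | 0
1 | 0 | 1 | 0 | 0
1 | 0 | 1 | 1 | 0
1 | 1 | 0 | 0 | 1
1 | 1 | 0 | 1 | 0
1 | 1 | 1 | 0 | 0
1 | 1 | 1 | 1 | 0
The formula is true on 5 of the 16 rows.

5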